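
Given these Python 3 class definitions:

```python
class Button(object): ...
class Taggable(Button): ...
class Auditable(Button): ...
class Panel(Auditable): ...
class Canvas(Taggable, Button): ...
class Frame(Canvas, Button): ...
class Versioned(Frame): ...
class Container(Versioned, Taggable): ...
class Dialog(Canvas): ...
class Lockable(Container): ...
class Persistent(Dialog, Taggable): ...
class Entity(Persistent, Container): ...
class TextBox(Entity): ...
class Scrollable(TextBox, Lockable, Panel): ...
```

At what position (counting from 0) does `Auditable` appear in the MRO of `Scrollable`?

L[Scrollable] = Scrollable + merge(L[TextBox], L[Lockable], L[Panel], [TextBox Lockable Panel])
  take TextBox:  [TextBox Entity Persistent Dialog Container Versioned Frame Canvas Taggable Button object] + [Lockable Container Versioned Frame Canvas Taggable Button object] + [Panel Auditable Button object] + [TextBox Lockable Panel]
  take Entity:  [Entity Persistent Dialog Container Versioned Frame Canvas Taggable Button object] + [Lockable Container Versioned Frame Canvas Taggable Button object] + [Panel Auditable Button object] + [Lockable Panel]
  take Persistent:  [Persistent Dialog Container Versioned Frame Canvas Taggable Button object] + [Lockable Container Versioned Frame Canvas Taggable Button object] + [Panel Auditable Button object] + [Lockable Panel]
  take Dialog:  [Dialog Container Versioned Frame Canvas Taggable Button object] + [Lockable Container Versioned Frame Canvas Taggable Button object] + [Panel Auditable Button object] + [Lockable Panel]
  take Lockable:  [Container Versioned Frame Canvas Taggable Button object] + [Lockable Container Versioned Frame Canvas Taggable Button object] + [Panel Auditable Button object] + [Lockable Panel]
  take Container:  [Container Versioned Frame Canvas Taggable Button object] + [Container Versioned Frame Canvas Taggable Button object] + [Panel Auditable Button object] + [Panel]
  take Versioned:  [Versioned Frame Canvas Taggable Button object] + [Versioned Frame Canvas Taggable Button object] + [Panel Auditable Button object] + [Panel]
  take Frame:  [Frame Canvas Taggable Button object] + [Frame Canvas Taggable Button object] + [Panel Auditable Button object] + [Panel]
  take Canvas:  [Canvas Taggable Button object] + [Canvas Taggable Button object] + [Panel Auditable Button object] + [Panel]
  take Taggable:  [Taggable Button object] + [Taggable Button object] + [Panel Auditable Button object] + [Panel]
  take Panel:  [Button object] + [Button object] + [Panel Auditable Button object] + [Panel]
  take Auditable:  [Button object] + [Button object] + [Auditable Button object]
  take Button:  [Button object] + [Button object] + [Button object]
  take object:  [object] + [object] + [object]
MRO: Scrollable TextBox Entity Persistent Dialog Lockable Container Versioned Frame Canvas Taggable Panel Auditable Button object
Auditable sits at index 12.

12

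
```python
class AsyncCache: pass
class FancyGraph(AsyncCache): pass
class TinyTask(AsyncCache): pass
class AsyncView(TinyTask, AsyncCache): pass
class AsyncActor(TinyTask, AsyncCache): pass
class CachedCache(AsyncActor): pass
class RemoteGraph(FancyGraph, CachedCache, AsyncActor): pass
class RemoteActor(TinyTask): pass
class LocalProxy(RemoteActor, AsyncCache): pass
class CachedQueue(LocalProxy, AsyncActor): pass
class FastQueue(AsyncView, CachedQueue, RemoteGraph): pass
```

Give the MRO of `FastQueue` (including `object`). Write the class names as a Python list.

[FastQueue, AsyncView, CachedQueue, LocalProxy, RemoteActor, RemoteGraph, FancyGraph, CachedCache, AsyncActor, TinyTask, AsyncCache, object]

L[FastQueue] = FastQueue + merge(L[AsyncView], L[CachedQueue], L[RemoteGraph], [AsyncView CachedQueue RemoteGraph])
  take AsyncView:  [AsyncView TinyTask AsyncCache object] + [CachedQueue LocalProxy RemoteActor AsyncActor TinyTask AsyncCache object] + [RemoteGraph FancyGraph CachedCache AsyncActor TinyTask AsyncCache object] + [AsyncView CachedQueue RemoteGraph]
  take CachedQueue:  [TinyTask AsyncCache object] + [CachedQueue LocalProxy RemoteActor AsyncActor TinyTask AsyncCache object] + [RemoteGraph FancyGraph CachedCache AsyncActor TinyTask AsyncCache object] + [CachedQueue RemoteGraph]
  take LocalProxy:  [TinyTask AsyncCache object] + [LocalProxy RemoteActor AsyncActor TinyTask AsyncCache object] + [RemoteGraph FancyGraph CachedCache AsyncActor TinyTask AsyncCache object] + [RemoteGraph]
  take RemoteActor:  [TinyTask AsyncCache object] + [RemoteActor AsyncActor TinyTask AsyncCache object] + [RemoteGraph FancyGraph CachedCache AsyncActor TinyTask AsyncCache object] + [RemoteGraph]
  take RemoteGraph:  [TinyTask AsyncCache object] + [AsyncActor TinyTask AsyncCache object] + [RemoteGraph FancyGraph CachedCache AsyncActor TinyTask AsyncCache object] + [RemoteGraph]
  take FancyGraph:  [TinyTask AsyncCache object] + [AsyncActor TinyTask AsyncCache object] + [FancyGraph CachedCache AsyncActor TinyTask AsyncCache object]
  take CachedCache:  [TinyTask AsyncCache object] + [AsyncActor TinyTask AsyncCache object] + [CachedCache AsyncActor TinyTask AsyncCache object]
  take AsyncActor:  [TinyTask AsyncCache object] + [AsyncActor TinyTask AsyncCache object] + [AsyncActor TinyTask AsyncCache object]
  take TinyTask:  [TinyTask AsyncCache object] + [TinyTask AsyncCache object] + [TinyTask AsyncCache object]
  take AsyncCache:  [AsyncCache object] + [AsyncCache object] + [AsyncCache object]
  take object:  [object] + [object] + [object]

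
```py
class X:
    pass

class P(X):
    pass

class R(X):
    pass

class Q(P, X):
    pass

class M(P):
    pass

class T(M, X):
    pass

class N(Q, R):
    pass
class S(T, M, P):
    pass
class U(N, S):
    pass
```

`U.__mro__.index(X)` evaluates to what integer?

8

L[U] = U + merge(L[N], L[S], [N S])
  take N:  [N Q P R X object] + [S T M P X object] + [N S]
  take Q:  [Q P R X object] + [S T M P X object] + [S]
  take S:  [P R X object] + [S T M P X object] + [S]
  take T:  [P R X object] + [T M P X object]
  take M:  [P R X object] + [M P X object]
  take P:  [P R X object] + [P X object]
  take R:  [R X object] + [X object]
  take X:  [X object] + [X object]
  take object:  [object] + [object]
MRO: U N Q S T M P R X object
X sits at index 8.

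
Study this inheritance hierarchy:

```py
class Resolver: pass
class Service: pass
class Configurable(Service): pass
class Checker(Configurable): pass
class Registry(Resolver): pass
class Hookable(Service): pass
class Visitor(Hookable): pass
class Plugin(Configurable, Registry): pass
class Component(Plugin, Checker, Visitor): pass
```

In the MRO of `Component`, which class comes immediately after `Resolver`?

L[Component] = Component + merge(L[Plugin], L[Checker], L[Visitor], [Plugin Checker Visitor])
  take Plugin:  [Plugin Configurable Service Registry Resolver object] + [Checker Configurable Service object] + [Visitor Hookable Service object] + [Plugin Checker Visitor]
  take Checker:  [Configurable Service Registry Resolver object] + [Checker Configurable Service object] + [Visitor Hookable Service object] + [Checker Visitor]
  take Configurable:  [Configurable Service Registry Resolver object] + [Configurable Service object] + [Visitor Hookable Service object] + [Visitor]
  take Visitor:  [Service Registry Resolver object] + [Service object] + [Visitor Hookable Service object] + [Visitor]
  take Hookable:  [Service Registry Resolver object] + [Service object] + [Hookable Service object]
  take Service:  [Service Registry Resolver object] + [Service object] + [Service object]
  take Registry:  [Registry Resolver object] + [object] + [object]
  take Resolver:  [Resolver object] + [object] + [object]
  take object:  [object] + [object] + [object]
MRO: Component Plugin Checker Configurable Visitor Hookable Service Registry Resolver object
Resolver is at position 8; next is object.

object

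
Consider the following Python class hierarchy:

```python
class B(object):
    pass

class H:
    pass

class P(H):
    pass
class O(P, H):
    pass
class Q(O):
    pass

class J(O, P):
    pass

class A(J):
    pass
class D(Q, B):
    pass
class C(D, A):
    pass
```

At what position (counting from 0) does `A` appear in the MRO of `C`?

3

L[C] = C + merge(L[D], L[A], [D A])
  take D:  [D Q O P H B object] + [A J O P H object] + [D A]
  take Q:  [Q O P H B object] + [A J O P H object] + [A]
  take A:  [O P H B object] + [A J O P H object] + [A]
  take J:  [O P H B object] + [J O P H object]
  take O:  [O P H B object] + [O P H object]
  take P:  [P H B object] + [P H object]
  take H:  [H B object] + [H object]
  take B:  [B object] + [object]
  take object:  [object] + [object]
MRO: C D Q A J O P H B object
A sits at index 3.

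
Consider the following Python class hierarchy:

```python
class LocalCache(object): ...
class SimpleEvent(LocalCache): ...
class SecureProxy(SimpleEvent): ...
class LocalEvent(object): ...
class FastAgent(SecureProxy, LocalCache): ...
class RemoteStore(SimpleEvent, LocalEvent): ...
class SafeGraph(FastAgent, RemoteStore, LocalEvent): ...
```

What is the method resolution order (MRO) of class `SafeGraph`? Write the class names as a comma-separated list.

L[SafeGraph] = SafeGraph + merge(L[FastAgent], L[RemoteStore], L[LocalEvent], [FastAgent RemoteStore LocalEvent])
  take FastAgent:  [FastAgent SecureProxy SimpleEvent LocalCache object] + [RemoteStore SimpleEvent LocalCache LocalEvent object] + [LocalEvent object] + [FastAgent RemoteStore LocalEvent]
  take SecureProxy:  [SecureProxy SimpleEvent LocalCache object] + [RemoteStore SimpleEvent LocalCache LocalEvent object] + [LocalEvent object] + [RemoteStore LocalEvent]
  take RemoteStore:  [SimpleEvent LocalCache object] + [RemoteStore SimpleEvent LocalCache LocalEvent object] + [LocalEvent object] + [RemoteStore LocalEvent]
  take SimpleEvent:  [SimpleEvent LocalCache object] + [SimpleEvent LocalCache LocalEvent object] + [LocalEvent object] + [LocalEvent]
  take LocalCache:  [LocalCache object] + [LocalCache LocalEvent object] + [LocalEvent object] + [LocalEvent]
  take LocalEvent:  [object] + [LocalEvent object] + [LocalEvent object] + [LocalEvent]
  take object:  [object] + [object] + [object]

SafeGraph, FastAgent, SecureProxy, RemoteStore, SimpleEvent, LocalCache, LocalEvent, object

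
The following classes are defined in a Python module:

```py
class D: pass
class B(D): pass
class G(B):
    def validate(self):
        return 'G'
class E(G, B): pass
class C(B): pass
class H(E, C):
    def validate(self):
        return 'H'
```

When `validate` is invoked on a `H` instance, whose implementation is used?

H

L[H] = H + merge(L[E], L[C], [E C])
  take E:  [E G B D object] + [C B D object] + [E C]
  take G:  [G B D object] + [C B D object] + [C]
  take C:  [B D object] + [C B D object] + [C]
  take B:  [B D object] + [B D object]
  take D:  [D object] + [D object]
  take object:  [object] + [object]
MRO: H E G C B D object
validate is defined in: G, H. First along the MRO is H.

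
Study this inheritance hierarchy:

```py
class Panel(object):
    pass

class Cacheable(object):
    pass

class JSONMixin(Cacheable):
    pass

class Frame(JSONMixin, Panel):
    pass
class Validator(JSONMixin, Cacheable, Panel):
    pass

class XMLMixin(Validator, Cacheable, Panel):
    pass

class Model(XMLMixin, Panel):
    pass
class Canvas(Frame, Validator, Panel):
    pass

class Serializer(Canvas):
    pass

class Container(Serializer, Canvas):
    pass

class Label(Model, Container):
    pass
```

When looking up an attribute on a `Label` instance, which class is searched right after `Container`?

Serializer

L[Label] = Label + merge(L[Model], L[Container], [Model Container])
  take Model:  [Model XMLMixin Validator JSONMixin Cacheable Panel object] + [Container Serializer Canvas Frame Validator JSONMixin Cacheable Panel object] + [Model Container]
  take XMLMixin:  [XMLMixin Validator JSONMixin Cacheable Panel object] + [Container Serializer Canvas Frame Validator JSONMixin Cacheable Panel object] + [Container]
  take Container:  [Validator JSONMixin Cacheable Panel object] + [Container Serializer Canvas Frame Validator JSONMixin Cacheable Panel object] + [Container]
  take Serializer:  [Validator JSONMixin Cacheable Panel object] + [Serializer Canvas Frame Validator JSONMixin Cacheable Panel object]
  take Canvas:  [Validator JSONMixin Cacheable Panel object] + [Canvas Frame Validator JSONMixin Cacheable Panel object]
  take Frame:  [Validator JSONMixin Cacheable Panel object] + [Frame Validator JSONMixin Cacheable Panel object]
  take Validator:  [Validator JSONMixin Cacheable Panel object] + [Validator JSONMixin Cacheable Panel object]
  take JSONMixin:  [JSONMixin Cacheable Panel object] + [JSONMixin Cacheable Panel object]
  take Cacheable:  [Cacheable Panel object] + [Cacheable Panel object]
  take Panel:  [Panel object] + [Panel object]
  take object:  [object] + [object]
MRO: Label Model XMLMixin Container Serializer Canvas Frame Validator JSONMixin Cacheable Panel object
Container is at position 3; next is Serializer.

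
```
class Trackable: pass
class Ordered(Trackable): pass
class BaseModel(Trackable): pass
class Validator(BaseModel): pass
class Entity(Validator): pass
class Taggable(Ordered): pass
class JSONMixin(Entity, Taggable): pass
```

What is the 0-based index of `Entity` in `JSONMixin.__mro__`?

L[JSONMixin] = JSONMixin + merge(L[Entity], L[Taggable], [Entity Taggable])
  take Entity:  [Entity Validator BaseModel Trackable object] + [Taggable Ordered Trackable object] + [Entity Taggable]
  take Validator:  [Validator BaseModel Trackable object] + [Taggable Ordered Trackable object] + [Taggable]
  take BaseModel:  [BaseModel Trackable object] + [Taggable Ordered Trackable object] + [Taggable]
  take Taggable:  [Trackable object] + [Taggable Ordered Trackable object] + [Taggable]
  take Ordered:  [Trackable object] + [Ordered Trackable object]
  take Trackable:  [Trackable object] + [Trackable object]
  take object:  [object] + [object]
MRO: JSONMixin Entity Validator BaseModel Taggable Ordered Trackable object
Entity sits at index 1.

1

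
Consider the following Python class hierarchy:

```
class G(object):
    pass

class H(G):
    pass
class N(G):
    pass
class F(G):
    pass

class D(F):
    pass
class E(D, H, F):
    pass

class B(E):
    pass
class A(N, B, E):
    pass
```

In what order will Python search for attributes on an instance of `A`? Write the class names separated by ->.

L[A] = A + merge(L[N], L[B], L[E], [N B E])
  take N:  [N G object] + [B E D H F G object] + [E D H F G object] + [N B E]
  take B:  [G object] + [B E D H F G object] + [E D H F G object] + [B E]
  take E:  [G object] + [E D H F G object] + [E D H F G object] + [E]
  take D:  [G object] + [D H F G object] + [D H F G object]
  take H:  [G object] + [H F G object] + [H F G object]
  take F:  [G object] + [F G object] + [F G object]
  take G:  [G object] + [G object] + [G object]
  take object:  [object] + [object] + [object]

A -> N -> B -> E -> D -> H -> F -> G -> object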